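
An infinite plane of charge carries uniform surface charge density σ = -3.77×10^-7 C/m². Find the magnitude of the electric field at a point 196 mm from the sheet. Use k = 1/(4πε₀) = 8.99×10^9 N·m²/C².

Choose a cylindrical pillbox piercing the sheet, end faces (area A) parallel to it.
Flux Φ = 2EA and Q_enc = σA, so 2EA = σA/ε₀ ⇒ E = |σ|/(2ε₀), independent of distance.
E = 2πk|σ| = 2π(8.99×10^9)(3.77e-7) = 2.13×10^4 N/C.

|E| ≈ 2.13e4 V/m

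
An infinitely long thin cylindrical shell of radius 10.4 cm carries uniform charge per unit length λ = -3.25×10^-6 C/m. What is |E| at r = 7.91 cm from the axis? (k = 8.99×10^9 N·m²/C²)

Choose a coaxial cylinder of radius r = 7.91 cm (arbitrary length L) as the Gaussian surface (r < 10.4 cm, inside the shell).
All the surface charge lies outside this cylinder: Q_enc = 0, hence E = 0.

|E| = 0 N/C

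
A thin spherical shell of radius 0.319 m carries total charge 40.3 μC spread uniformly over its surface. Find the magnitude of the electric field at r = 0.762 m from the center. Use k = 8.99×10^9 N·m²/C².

Symmetry ⇒ E = E(r) r̂. Gaussian sphere of radius r = 0.762 m (r > 0.319 m).
The entire shell is enclosed: Q_enc = 4.03×10^-5 C.
Applying ∮E·dA = Q_enc/ε₀ with Φ = E(4πr²):
E = k|Q_enc|/r² = (8.99×10^9)(4.03×10^-5)/(0.762)² = 6.24×10^5 N/C.

6.24×10^5 V/m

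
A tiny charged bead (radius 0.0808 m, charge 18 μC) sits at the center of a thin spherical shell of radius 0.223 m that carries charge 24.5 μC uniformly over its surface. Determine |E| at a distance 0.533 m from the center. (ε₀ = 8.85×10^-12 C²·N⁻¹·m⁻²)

E = 1.35×10^6 V/m

Take a concentric spherical Gaussian surface of radius r = 0.533 m (r > 0.223 m, enclosing both).
Q_enc = (18 μC) + (24.5 μC) = 4.25e-5 C.
Applying ∮E·dA = Q_enc/ε₀ with Φ = E(4πr²):
E = |Q_enc|/(4πε₀r²) = (4.25e-5)/(4π·8.85×10^-12·(0.533)²) = 1.35×10^6 N/C.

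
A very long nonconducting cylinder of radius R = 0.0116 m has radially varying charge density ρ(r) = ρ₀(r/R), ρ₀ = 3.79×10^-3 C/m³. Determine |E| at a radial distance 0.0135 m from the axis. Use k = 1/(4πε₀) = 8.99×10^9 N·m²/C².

|E| ≈ 1.42×10^6 N/C

Choose a coaxial cylinder of radius r = 0.0135 m (arbitrary length L) as the Gaussian surface (r > R, full charge per length enclosed).
λ_enc = 2π ∫₀^R ρ₀(r'/R)^1 r' dr' = 2πρ₀R²/3 = 1.068×10^-6 C/m.
Applying ∮E·dA = Q_enc/ε₀ with the end caps contributing no flux:
E = 2k|λ_enc|/r = 2(8.99×10^9)(1.068×10^-6)/(0.0135) = 1.42×10^6 N/C.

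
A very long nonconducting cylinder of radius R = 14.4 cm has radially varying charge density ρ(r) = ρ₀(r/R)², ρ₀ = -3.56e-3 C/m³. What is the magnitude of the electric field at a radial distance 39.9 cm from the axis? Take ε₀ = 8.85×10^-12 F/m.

Take a coaxial cylindrical Gaussian surface of radius r = 39.9 cm and length L (r > R, full charge per length enclosed).
λ_enc = 2π ∫₀^R ρ₀(r'/R)^2 r' dr' = 2πρ₀R²/4 = -1.16×10^-4 C/m.
Applying ∮E·dA = Q_enc/ε₀ with the end caps contributing no flux:
E = |λ_enc|/(2πε₀r) = (1.16×10^-4)/(2π·8.85×10^-12·0.399) = 5.23e6 N/C.

|E| = 5.23×10^6 N/C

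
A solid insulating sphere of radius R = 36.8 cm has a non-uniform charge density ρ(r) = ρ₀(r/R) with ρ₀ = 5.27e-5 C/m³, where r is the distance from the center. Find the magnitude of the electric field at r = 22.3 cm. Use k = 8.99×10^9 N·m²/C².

E = 2.01e5 N/C

By spherical symmetry E is radial; choose a Gaussian sphere of radius r = 22.3 cm (r < R).
Integrate the density: Q_enc = 4π ∫₀^r ρ₀(r'/R)^1 r'² dr' = 4πρ₀ r^4/(4·R) = 1.113×10^-6 C.
Applying ∮E·dA = Q_enc/ε₀ with Φ = E(4πr²):
E = k|Q_enc|/r² = (8.99×10^9)(1.113×10^-6)/(0.223)² = 2.01e5 N/C.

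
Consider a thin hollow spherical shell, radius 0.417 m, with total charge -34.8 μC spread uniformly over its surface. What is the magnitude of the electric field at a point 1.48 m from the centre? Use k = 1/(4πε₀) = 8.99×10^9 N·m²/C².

Take a concentric spherical Gaussian surface of radius r = 1.48 m (r > 0.417 m).
The entire shell is enclosed: Q_enc = -3.48×10^-5 C.
Applying ∮E·dA = Q_enc/ε₀ with Φ = E(4πr²):
E = k|Q_enc|/r² = (8.99×10^9)(3.48e-5)/(1.48)² = 1.43×10^5 N/C.

E = 1.43e5 V/m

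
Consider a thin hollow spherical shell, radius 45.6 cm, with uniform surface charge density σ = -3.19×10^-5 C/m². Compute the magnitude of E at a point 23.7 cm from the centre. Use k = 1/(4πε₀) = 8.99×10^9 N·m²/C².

Use a concentric Gaussian sphere at r = 23.7 cm (inside the shell, r < 45.6 cm).
No charge lies within this surface, so Q_enc = 0 and Gauss's law gives E·4πr² = 0 ⇒ E = 0.

E = 0 (no enclosed charge)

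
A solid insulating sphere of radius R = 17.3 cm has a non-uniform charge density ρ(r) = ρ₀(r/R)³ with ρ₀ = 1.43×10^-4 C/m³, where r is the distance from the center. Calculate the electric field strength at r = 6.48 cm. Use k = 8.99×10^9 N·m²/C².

Use a concentric Gaussian sphere at r = 6.48 cm (r < R).
Integrate the density: Q_enc = 4π ∫₀^r ρ₀(r'/R)^3 r'² dr' = 4πρ₀ r^6/(6·R³) = 4.283e-9 C.
By Gauss's law, ∮E·dA = E·4πr² = Q_enc/ε₀.
E = k|Q_enc|/r² = (8.99×10^9)(4.283×10^-9)/(0.0648)² = 9.17×10^3 N/C.

9.17×10^3 N/C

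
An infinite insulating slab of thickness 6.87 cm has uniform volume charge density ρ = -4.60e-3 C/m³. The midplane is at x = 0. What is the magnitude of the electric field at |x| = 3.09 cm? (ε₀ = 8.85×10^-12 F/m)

By symmetry E is perpendicular to the slab. A Gaussian pillbox from −3.09 cm to +3.09 cm (face area A) lies entirely within the slab.
Q_enc = ρ·(2x)·A and flux = 2EA, so 2EA = 2ρxA/ε₀ ⇒ E = |ρ|x/ε₀.
E = (4.60×10^-3)(0.0309)/(8.85×10^-12) = 1.61×10^7 N/C.

1.61×10^7 N/C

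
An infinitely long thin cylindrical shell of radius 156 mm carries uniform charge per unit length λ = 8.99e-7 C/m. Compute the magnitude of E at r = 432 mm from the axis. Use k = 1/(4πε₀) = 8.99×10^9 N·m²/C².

E = 3.74×10^4 N/C

Take a coaxial cylindrical Gaussian surface of radius r = 432 mm and length L (r > 156 mm).
The full line charge is enclosed: λ_enc = 8.99e-7 C/m.
Gauss's law: E·2πrL = λ_enc L/ε₀.
E = 2k|λ_enc|/r = 2(8.99×10^9)(8.99×10^-7)/(0.432) = 3.74×10^4 N/C.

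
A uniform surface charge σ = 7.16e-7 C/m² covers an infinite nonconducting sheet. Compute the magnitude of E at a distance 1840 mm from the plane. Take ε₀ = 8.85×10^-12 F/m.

E = 4.05×10^4 N/C

By planar symmetry E is perpendicular to the sheet and uniform; use a Gaussian pillbox with flat faces of area A on each side of the sheet.
Only the two end caps contribute flux: Φ = 2EA. With Q_enc = σA, Gauss's law gives E = |σ|/(2ε₀).
E = |σ|/(2ε₀) = (7.16e-7)/(2·8.85×10^-12) = 4.05×10^4 N/C.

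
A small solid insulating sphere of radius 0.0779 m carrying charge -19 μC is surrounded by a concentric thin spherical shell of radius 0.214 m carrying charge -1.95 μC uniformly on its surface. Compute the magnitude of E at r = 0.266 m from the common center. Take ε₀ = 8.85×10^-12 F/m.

E ≈ 2.66×10^6 N/C

Symmetry ⇒ E = E(r) r̂. Gaussian sphere of radius r = 0.266 m (r > 0.214 m, enclosing both).
Q_enc = (-19 μC) + (-1.95 μC) = -2.095×10^-5 C.
Applying ∮E·dA = Q_enc/ε₀ with Φ = E(4πr²):
E = |Q_enc|/(4πε₀r²) = (2.095×10^-5)/(4π·8.85×10^-12·(0.266)²) = 2.66e6 N/C.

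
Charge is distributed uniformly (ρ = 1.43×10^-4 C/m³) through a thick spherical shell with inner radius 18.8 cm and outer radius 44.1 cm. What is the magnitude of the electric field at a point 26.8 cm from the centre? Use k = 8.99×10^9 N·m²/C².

E ≈ 9.45×10^5 V/m

Take a concentric spherical Gaussian surface of radius r = 26.8 cm (within the shell material, 18.8 cm < r < 44.1 cm).
Only the shell between 18.8 cm and r is enclosed: Q_enc = ρ·(4π/3)(r³ − a³) = (1.43×10^-4)·(4π/3)·((0.268)³ − (0.188)³) = 7.55e-6 C.
By Gauss's law, ∮E·dA = E·4πr² = Q_enc/ε₀.
E = k|Q_enc|/r² = (8.99×10^9)(7.55×10^-6)/(0.268)² = 9.45e5 N/C.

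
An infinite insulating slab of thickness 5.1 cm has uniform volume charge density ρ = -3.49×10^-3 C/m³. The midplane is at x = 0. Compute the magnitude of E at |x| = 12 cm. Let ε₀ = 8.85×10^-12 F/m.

|E| = 1.01×10^7 N/C

The point |x| = 12 cm lies outside the slab (half-thickness 0.0255 m). A symmetric pillbox spanning the full slab encloses Q_enc = ρ·d·A.
Flux = 2EA ⇒ E = |ρ|d/(2ε₀), independent of distance outside.
E = (3.49e-3)(0.051)/(2·8.85×10^-12) = 1.01×10^7 N/C.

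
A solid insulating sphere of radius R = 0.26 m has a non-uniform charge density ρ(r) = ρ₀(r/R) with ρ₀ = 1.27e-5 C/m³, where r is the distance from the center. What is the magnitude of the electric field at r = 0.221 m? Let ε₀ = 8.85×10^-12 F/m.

|E| ≈ 6.74×10^4 N/C

Symmetry ⇒ E = E(r) r̂. Gaussian sphere of radius r = 0.221 m (r < R).
Integrate the density: Q_enc = 4π ∫₀^r ρ₀(r'/R)^1 r'² dr' = 4πρ₀ r^4/(4·R) = 3.661×10^-7 C.
Gauss's law: E·4πr² = Q_enc/ε₀.
E = |Q_enc|/(4πε₀r²) = (3.661×10^-7)/(4π·8.85×10^-12·(0.221)²) = 6.74e4 N/C.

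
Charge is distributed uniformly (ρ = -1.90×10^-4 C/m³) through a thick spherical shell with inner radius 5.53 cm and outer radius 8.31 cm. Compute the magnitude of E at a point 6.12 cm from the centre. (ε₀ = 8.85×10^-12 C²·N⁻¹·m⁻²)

By spherical symmetry E is radial; choose a Gaussian sphere of radius r = 6.12 cm (within the shell material, 5.53 cm < r < 8.31 cm).
Only the shell between 5.53 cm and r is enclosed: Q_enc = ρ·(4π/3)(r³ − a³) = (-1.90×10^-4)·(4π/3)·((0.0612)³ − (0.0553)³) = -4.784e-8 C.
Since E is radial and uniform over the Gaussian sphere, Φ = E·4πr² = Q_enc/ε₀.
E = |Q_enc|/(4πε₀r²) = (4.784×10^-8)/(4π·8.85×10^-12·(0.0612)²) = 1.15e5 N/C.

|E| = 1.15e5 N/C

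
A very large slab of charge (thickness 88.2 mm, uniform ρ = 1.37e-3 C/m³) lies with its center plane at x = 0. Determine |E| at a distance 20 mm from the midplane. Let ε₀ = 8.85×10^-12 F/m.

3.10×10^6 V/m

By symmetry E is perpendicular to the slab. A Gaussian pillbox from −20 mm to +20 mm (face area A) lies entirely within the slab.
Q_enc = ρ·(2x)·A and flux = 2EA, so 2EA = 2ρxA/ε₀ ⇒ E = |ρ|x/ε₀.
E = (1.37×10^-3)(0.02)/(8.85×10^-12) = 3.10×10^6 N/C.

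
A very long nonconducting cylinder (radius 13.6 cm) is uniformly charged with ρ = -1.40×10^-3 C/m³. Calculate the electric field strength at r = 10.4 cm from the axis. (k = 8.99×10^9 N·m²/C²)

Choose a coaxial cylinder of radius r = 10.4 cm (arbitrary length L) as the Gaussian surface (r < R).
Charge inside radius r per length L is ρ·πr²·L, so λ_enc = ρπr² = -4.757×10^-5 C/m.
Applying ∮E·dA = Q_enc/ε₀ with the end caps contributing no flux:
E = 2k|λ_enc|/r = 2(8.99×10^9)(4.757×10^-5)/(0.104) = 8.22×10^6 N/C.

8.22e6 N/C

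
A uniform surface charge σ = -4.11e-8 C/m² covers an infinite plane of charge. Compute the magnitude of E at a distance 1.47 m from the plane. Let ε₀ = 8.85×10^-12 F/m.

The symmetry is planar: E is normal to the sheet and the same magnitude on both sides. Take a pillbox straddling the sheet with end-cap area A.
Only the two end caps contribute flux: Φ = 2EA. With Q_enc = σA, Gauss's law gives E = |σ|/(2ε₀).
E = |σ|/(2ε₀) = (4.11e-8)/(2·8.85×10^-12) = 2.32e3 N/C.

E = 2.32×10^3 N/C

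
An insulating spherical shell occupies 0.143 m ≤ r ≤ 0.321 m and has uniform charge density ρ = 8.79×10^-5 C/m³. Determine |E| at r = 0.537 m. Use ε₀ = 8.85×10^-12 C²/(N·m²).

By spherical symmetry E is radial; choose a Gaussian sphere of radius r = 0.537 m (r > 0.321 m, enclosing the whole shell).
Q_enc = ρ·(4π/3)(b³ − a³) = (8.79e-5)·(4π/3)·((0.321)³ − (0.143)³) = 1.11×10^-5 C.
Gauss's law: E·4πr² = Q_enc/ε₀.
E = |Q_enc|/(4πε₀r²) = (1.11×10^-5)/(4π·8.85×10^-12·(0.537)²) = 3.46e5 N/C.

E = 3.46e5 N/C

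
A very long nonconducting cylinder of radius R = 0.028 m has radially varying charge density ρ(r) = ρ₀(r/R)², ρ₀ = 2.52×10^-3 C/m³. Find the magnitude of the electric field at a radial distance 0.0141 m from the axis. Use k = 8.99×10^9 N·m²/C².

2.54×10^5 N/C

Choose a coaxial cylinder of radius r = 0.0141 m (arbitrary length L) as the Gaussian surface (r < R).
λ_enc = ∫₀^r ρ(r')·2πr' dr' = (2πρ₀/R²)·r^4/4 = 1.996e-7 C/m.
By Gauss's law (flux through the curved wall only), E·2πrL = λ_enc L/ε₀.
E = 2k|λ_enc|/r = 2(8.99×10^9)(1.996e-7)/(0.0141) = 2.54×10^5 N/C.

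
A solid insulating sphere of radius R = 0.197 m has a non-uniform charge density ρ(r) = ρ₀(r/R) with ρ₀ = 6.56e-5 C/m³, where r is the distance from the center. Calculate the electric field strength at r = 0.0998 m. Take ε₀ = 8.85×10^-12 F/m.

Use a concentric Gaussian sphere at r = 0.0998 m (r < R).
Q_enc = ∫₀^r ρ(r')·4πr'² dr' = (4πρ₀/R) ∫₀^r r'^3 dr' = 4πρ₀ r^4/(4·R) = 1.038e-7 C.
Gauss's law: E·4πr² = Q_enc/ε₀.
E = |Q_enc|/(4πε₀r²) = (1.038e-7)/(4π·8.85×10^-12·(0.0998)²) = 9.37e4 N/C.

E ≈ 9.37×10^4 N/C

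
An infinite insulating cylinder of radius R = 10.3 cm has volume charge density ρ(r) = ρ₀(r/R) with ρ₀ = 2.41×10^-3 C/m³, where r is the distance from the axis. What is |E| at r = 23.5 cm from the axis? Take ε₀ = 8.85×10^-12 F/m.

By cylindrical symmetry E is radial; use a coaxial Gaussian cylinder of radius 23.5 cm and length L (r > R, full charge per length enclosed).
λ_enc = 2π ∫₀^R ρ₀(r'/R)^1 r' dr' = 2πρ₀R²/3 = 5.355×10^-5 C/m.
Applying ∮E·dA = Q_enc/ε₀ with the end caps contributing no flux:
E = |λ_enc|/(2πε₀r) = (5.355e-5)/(2π·8.85×10^-12·0.235) = 4.10×10^6 N/C.

E ≈ 4.10×10^6 V/m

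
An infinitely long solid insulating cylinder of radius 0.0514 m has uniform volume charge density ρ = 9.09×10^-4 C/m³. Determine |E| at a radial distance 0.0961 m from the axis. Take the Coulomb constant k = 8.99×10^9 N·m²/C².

E = 1.41×10^6 V/m

By cylindrical symmetry E is radial; use a coaxial Gaussian cylinder of radius 0.0961 m and length L (r > 0.0514 m, full cross-section enclosed).
λ_enc = ρ·πR² = (9.09×10^-4)π(0.0514)² = 7.545e-6 C/m.
Since E is radial and uniform over the curved surface, Φ = E·2πrL = Q_enc/ε₀ = λ_enc L/ε₀.
E = 2k|λ_enc|/r = 2(8.99×10^9)(7.545e-6)/(0.0961) = 1.41×10^6 N/C.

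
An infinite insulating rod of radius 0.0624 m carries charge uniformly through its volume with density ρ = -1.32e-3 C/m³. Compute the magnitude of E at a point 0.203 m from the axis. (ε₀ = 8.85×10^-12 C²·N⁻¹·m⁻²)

Coaxial Gaussian cylinder, radius r = 0.203 m, length L (r > 0.0624 m, full cross-section enclosed).
λ_enc = ρ·πR² = (-1.32×10^-3)π(0.0624)² = -1.615×10^-5 C/m.
Since E is radial and uniform over the curved surface, Φ = E·2πrL = Q_enc/ε₀ = λ_enc L/ε₀.
E = |λ_enc|/(2πε₀r) = (1.615×10^-5)/(2π·8.85×10^-12·0.203) = 1.43×10^6 N/C.

1.43×10^6 N/C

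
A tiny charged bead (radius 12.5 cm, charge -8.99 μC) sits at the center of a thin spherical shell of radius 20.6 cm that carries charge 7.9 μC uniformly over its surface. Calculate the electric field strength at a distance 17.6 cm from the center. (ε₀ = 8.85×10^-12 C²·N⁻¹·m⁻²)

Symmetry ⇒ E = E(r) r̂. Gaussian sphere of radius r = 17.6 cm (between the bodies, 12.5 cm < r < 20.6 cm).
Only the inner charge is enclosed; the outer shell contributes nothing inside itself. Q_enc = -8.99 μC = -8.99e-6 C.
Since E is radial and uniform over the Gaussian sphere, Φ = E·4πr² = Q_enc/ε₀.
E = |Q_enc|/(4πε₀r²) = (8.99e-6)/(4π·8.85×10^-12·(0.176)²) = 2.61×10^6 N/C.

|E| = 2.61e6 V/m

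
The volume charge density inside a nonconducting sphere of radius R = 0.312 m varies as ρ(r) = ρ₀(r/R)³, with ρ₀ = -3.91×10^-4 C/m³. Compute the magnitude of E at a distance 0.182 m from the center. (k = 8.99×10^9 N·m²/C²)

E = 2.66×10^5 N/C

Symmetry ⇒ E = E(r) r̂. Gaussian sphere of radius r = 0.182 m (r < R).
Q_enc = ∫₀^r ρ(r')·4πr'² dr' = (4πρ₀/R³) ∫₀^r r'^5 dr' = 4πρ₀ r^6/(6·R³) = -9.799e-7 C.
By Gauss's law, ∮E·dA = E·4πr² = Q_enc/ε₀.
E = k|Q_enc|/r² = (8.99×10^9)(9.799×10^-7)/(0.182)² = 2.66×10^5 N/C.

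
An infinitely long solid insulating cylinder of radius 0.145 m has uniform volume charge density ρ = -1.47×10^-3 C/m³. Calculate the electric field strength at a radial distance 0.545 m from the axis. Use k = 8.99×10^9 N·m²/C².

Take a coaxial cylindrical Gaussian surface of radius r = 0.545 m and length L (r > 0.145 m, full cross-section enclosed).
λ_enc = ρ·πR² = (-1.47e-3)π(0.145)² = -9.71×10^-5 C/m.
By Gauss's law (flux through the curved wall only), E·2πrL = λ_enc L/ε₀.
E = 2k|λ_enc|/r = 2(8.99×10^9)(9.71×10^-5)/(0.545) = 3.20×10^6 N/C.

|E| = 3.20×10^6 N/C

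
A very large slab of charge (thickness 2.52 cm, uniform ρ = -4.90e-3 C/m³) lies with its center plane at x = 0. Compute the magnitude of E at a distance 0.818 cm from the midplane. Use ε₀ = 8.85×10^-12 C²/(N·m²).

|E| = 4.53×10^6 N/C

By symmetry E is perpendicular to the slab. A Gaussian pillbox from −0.818 cm to +0.818 cm (face area A) lies entirely within the slab.
Q_enc = ρ·(2x)·A and flux = 2EA, so 2EA = 2ρxA/ε₀ ⇒ E = |ρ|x/ε₀.
E = (4.90×10^-3)(0.00818)/(8.85×10^-12) = 4.53×10^6 N/C.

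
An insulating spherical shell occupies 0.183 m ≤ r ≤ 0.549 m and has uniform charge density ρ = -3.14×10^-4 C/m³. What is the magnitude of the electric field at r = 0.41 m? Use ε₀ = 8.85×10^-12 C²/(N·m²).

|E| ≈ 4.42e6 N/C

Use a concentric Gaussian sphere at r = 0.41 m (within the shell material, 0.183 m < r < 0.549 m).
Only the shell between 0.183 m and r is enclosed: Q_enc = ρ·(4π/3)(r³ − a³) = (-3.14×10^-4)·(4π/3)·((0.41)³ − (0.183)³) = -8.259e-5 C.
By Gauss's law, ∮E·dA = E·4πr² = Q_enc/ε₀.
E = |Q_enc|/(4πε₀r²) = (8.259×10^-5)/(4π·8.85×10^-12·(0.41)²) = 4.42e6 N/C.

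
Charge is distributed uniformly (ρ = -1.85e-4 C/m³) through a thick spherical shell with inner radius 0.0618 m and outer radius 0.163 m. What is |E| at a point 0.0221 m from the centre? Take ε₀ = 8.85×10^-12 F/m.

By spherical symmetry E is radial; choose a Gaussian sphere of radius r = 0.0221 m (r < 0.0618 m, inside the empty cavity).
No charge is enclosed, so by Gauss's law E·4πr² = 0 ⇒ E = 0.

E = 0 (no enclosed charge)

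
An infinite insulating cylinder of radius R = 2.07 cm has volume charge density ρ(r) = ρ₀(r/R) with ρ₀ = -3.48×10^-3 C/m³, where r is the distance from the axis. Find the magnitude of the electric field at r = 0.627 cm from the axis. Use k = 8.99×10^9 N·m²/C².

|E| ≈ 2.49×10^5 V/m

Take a coaxial cylindrical Gaussian surface of radius r = 0.627 cm and length L (r < R).
Integrating ρ over the cross-section to radius r: λ_enc = (2πρ₀/R) ∫₀^r r'^2 dr' = 2πρ₀ r^3/(3·R) = -8.679e-8 C/m.
Since E is radial and uniform over the curved surface, Φ = E·2πrL = Q_enc/ε₀ = λ_enc L/ε₀.
E = 2k|λ_enc|/r = 2(8.99×10^9)(8.679e-8)/(0.00627) = 2.49×10^5 N/C.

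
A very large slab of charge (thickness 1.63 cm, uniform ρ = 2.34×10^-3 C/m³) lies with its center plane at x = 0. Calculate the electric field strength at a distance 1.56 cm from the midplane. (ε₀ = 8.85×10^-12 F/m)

The point |x| = 1.56 cm lies outside the slab (half-thickness 0.00815 m). A symmetric pillbox spanning the full slab encloses Q_enc = ρ·d·A.
Flux = 2EA ⇒ E = |ρ|d/(2ε₀), independent of distance outside.
E = (2.34×10^-3)(0.0163)/(2·8.85×10^-12) = 2.15×10^6 N/C.

2.15×10^6 V/m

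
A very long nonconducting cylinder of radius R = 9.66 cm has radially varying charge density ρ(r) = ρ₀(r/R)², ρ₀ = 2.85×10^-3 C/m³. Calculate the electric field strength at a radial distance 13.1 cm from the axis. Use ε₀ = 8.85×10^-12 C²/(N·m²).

Choose a coaxial cylinder of radius r = 13.1 cm (arbitrary length L) as the Gaussian surface (r > R, full charge per length enclosed).
λ_enc = 2π ∫₀^R ρ₀(r'/R)^2 r' dr' = 2πρ₀R²/4 = 4.178e-5 C/m.
Gauss's law: E·2πrL = λ_enc L/ε₀.
E = |λ_enc|/(2πε₀r) = (4.178×10^-5)/(2π·8.85×10^-12·0.131) = 5.73×10^6 N/C.

E = 5.73×10^6 N/C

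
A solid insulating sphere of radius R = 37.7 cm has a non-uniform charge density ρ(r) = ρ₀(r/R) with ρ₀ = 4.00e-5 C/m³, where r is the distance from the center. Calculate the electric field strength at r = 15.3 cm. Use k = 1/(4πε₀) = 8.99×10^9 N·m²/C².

Symmetry ⇒ E = E(r) r̂. Gaussian sphere of radius r = 15.3 cm (r < R).
Q_enc = ∫₀^r ρ(r')·4πr'² dr' = (4πρ₀/R) ∫₀^r r'^3 dr' = 4πρ₀ r^4/(4·R) = 1.827e-7 C.
Applying ∮E·dA = Q_enc/ε₀ with Φ = E(4πr²):
E = k|Q_enc|/r² = (8.99×10^9)(1.827×10^-7)/(0.153)² = 7.01×10^4 N/C.

7.01×10^4 V/m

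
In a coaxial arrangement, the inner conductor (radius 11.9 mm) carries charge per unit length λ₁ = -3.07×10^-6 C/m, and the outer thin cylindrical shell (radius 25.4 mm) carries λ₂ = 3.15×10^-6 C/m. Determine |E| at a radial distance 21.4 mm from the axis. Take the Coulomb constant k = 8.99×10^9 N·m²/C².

E = 2.58×10^6 V/m

Choose a coaxial cylinder of radius r = 21.4 mm (arbitrary length L) as the Gaussian surface (between the conductors, 11.9 mm < r < 25.4 mm).
Only the inner wire is enclosed; the outer shell contributes nothing inside itself. λ_enc = λ₁ = -3.07×10^-6 C/m.
By Gauss's law (flux through the curved wall only), E·2πrL = λ_enc L/ε₀.
E = 2k|λ_enc|/r = 2(8.99×10^9)(3.07e-6)/(0.0214) = 2.58×10^6 N/C.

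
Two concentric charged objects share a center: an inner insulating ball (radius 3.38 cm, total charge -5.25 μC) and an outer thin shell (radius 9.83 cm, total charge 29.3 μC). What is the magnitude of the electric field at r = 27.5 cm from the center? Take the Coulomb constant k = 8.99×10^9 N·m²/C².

|E| = 2.86e6 N/C

By spherical symmetry E is radial; choose a Gaussian sphere of radius r = 27.5 cm (r > 9.83 cm, enclosing both).
Q_enc = (-5.25 μC) + (29.3 μC) = 2.405e-5 C.
Since E is radial and uniform over the Gaussian sphere, Φ = E·4πr² = Q_enc/ε₀.
E = k|Q_enc|/r² = (8.99×10^9)(2.405×10^-5)/(0.275)² = 2.86e6 N/C.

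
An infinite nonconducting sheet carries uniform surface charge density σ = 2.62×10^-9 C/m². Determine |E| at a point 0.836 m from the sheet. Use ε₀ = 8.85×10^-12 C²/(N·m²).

By planar symmetry E is perpendicular to the sheet and uniform; use a Gaussian pillbox with flat faces of area A on each side of the sheet.
Flux Φ = 2EA and Q_enc = σA, so 2EA = σA/ε₀ ⇒ E = |σ|/(2ε₀), independent of distance.
E = |σ|/(2ε₀) = (2.62e-9)/(2·8.85×10^-12) = 148 N/C.

|E| = 148 N/C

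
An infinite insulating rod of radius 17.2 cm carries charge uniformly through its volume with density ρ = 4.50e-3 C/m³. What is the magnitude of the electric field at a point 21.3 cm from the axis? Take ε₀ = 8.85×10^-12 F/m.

Coaxial Gaussian cylinder, radius r = 21.3 cm, length L (r > 17.2 cm, full cross-section enclosed).
λ_enc = ρ·πR² = (4.50×10^-3)π(0.172)² = 4.182×10^-4 C/m.
Since E is radial and uniform over the curved surface, Φ = E·2πrL = Q_enc/ε₀ = λ_enc L/ε₀.
E = |λ_enc|/(2πε₀r) = (4.182×10^-4)/(2π·8.85×10^-12·0.213) = 3.53×10^7 N/C.

E = 3.53×10^7 V/m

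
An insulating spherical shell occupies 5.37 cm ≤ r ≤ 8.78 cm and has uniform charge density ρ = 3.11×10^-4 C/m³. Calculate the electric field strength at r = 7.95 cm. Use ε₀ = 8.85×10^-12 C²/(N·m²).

Use a concentric Gaussian sphere at r = 7.95 cm (within the shell material, 5.37 cm < r < 8.78 cm).
Enclosed charge is the volume from a to r: Q_enc = (4π/3)ρ(r³ − a³) = 4.528×10^-7 C.
Gauss's law: E·4πr² = Q_enc/ε₀.
E = |Q_enc|/(4πε₀r²) = (4.528e-7)/(4π·8.85×10^-12·(0.0795)²) = 6.44×10^5 N/C.

|E| ≈ 6.44×10^5 N/C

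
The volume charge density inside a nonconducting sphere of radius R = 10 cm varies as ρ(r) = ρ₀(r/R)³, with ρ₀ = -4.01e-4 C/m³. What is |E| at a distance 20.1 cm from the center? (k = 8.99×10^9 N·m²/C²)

Symmetry ⇒ E = E(r) r̂. Gaussian sphere of radius r = 20.1 cm (r > R, all charge enclosed).
Q_enc = 4π ∫₀^R ρ₀(r'/R)^3 r'² dr' = 4πρ₀R³/6 = -8.399×10^-7 C.
Applying ∮E·dA = Q_enc/ε₀ with Φ = E(4πr²):
E = k|Q_enc|/r² = (8.99×10^9)(8.399e-7)/(0.201)² = 1.87×10^5 N/C.

1.87×10^5 N/C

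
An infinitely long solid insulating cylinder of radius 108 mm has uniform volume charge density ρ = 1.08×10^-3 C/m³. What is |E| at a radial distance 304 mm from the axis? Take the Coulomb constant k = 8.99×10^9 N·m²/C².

|E| = 2.34×10^6 N/C

By cylindrical symmetry E is radial; use a coaxial Gaussian cylinder of radius 304 mm and length L (r > 108 mm, full cross-section enclosed).
λ_enc = ρ·πR² = (1.08×10^-3)π(0.108)² = 3.958e-5 C/m.
Gauss's law: E·2πrL = λ_enc L/ε₀.
E = 2k|λ_enc|/r = 2(8.99×10^9)(3.958×10^-5)/(0.304) = 2.34×10^6 N/C.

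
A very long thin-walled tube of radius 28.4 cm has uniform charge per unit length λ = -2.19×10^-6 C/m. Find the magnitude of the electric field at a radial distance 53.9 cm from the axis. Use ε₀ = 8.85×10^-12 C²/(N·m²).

|E| = 7.31×10^4 N/C

Take a coaxial cylindrical Gaussian surface of radius r = 53.9 cm and length L (r > 28.4 cm).
The full line charge is enclosed: λ_enc = -2.19e-6 C/m.
Gauss's law: E·2πrL = λ_enc L/ε₀.
E = |λ_enc|/(2πε₀r) = (2.19×10^-6)/(2π·8.85×10^-12·0.539) = 7.31×10^4 N/C.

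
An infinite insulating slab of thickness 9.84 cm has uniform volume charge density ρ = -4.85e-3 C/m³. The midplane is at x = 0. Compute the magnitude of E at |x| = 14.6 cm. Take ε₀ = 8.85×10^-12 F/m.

E ≈ 2.70e7 N/C

The point |x| = 14.6 cm lies outside the slab (half-thickness 0.0492 m). A symmetric pillbox spanning the full slab encloses Q_enc = ρ·d·A.
Flux = 2EA ⇒ E = |ρ|d/(2ε₀), independent of distance outside.
E = (4.85e-3)(0.0984)/(2·8.85×10^-12) = 2.70e7 N/C.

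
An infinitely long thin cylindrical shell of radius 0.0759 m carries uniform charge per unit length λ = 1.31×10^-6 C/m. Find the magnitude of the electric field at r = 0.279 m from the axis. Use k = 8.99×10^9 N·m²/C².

E = 8.44e4 V/m

By cylindrical symmetry E is radial; use a coaxial Gaussian cylinder of radius 0.279 m and length L (r > 0.0759 m).
The full line charge is enclosed: λ_enc = 1.31×10^-6 C/m.
Since E is radial and uniform over the curved surface, Φ = E·2πrL = Q_enc/ε₀ = λ_enc L/ε₀.
E = 2k|λ_enc|/r = 2(8.99×10^9)(1.31e-6)/(0.279) = 8.44×10^4 N/C.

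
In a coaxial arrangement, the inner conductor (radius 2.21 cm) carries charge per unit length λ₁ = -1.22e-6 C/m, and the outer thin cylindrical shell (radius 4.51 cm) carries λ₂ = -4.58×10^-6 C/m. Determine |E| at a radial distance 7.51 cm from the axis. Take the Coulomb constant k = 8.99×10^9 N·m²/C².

Coaxial Gaussian cylinder, radius r = 7.51 cm, length L (r > 4.51 cm, enclosing both).
λ_enc = λ₁ + λ₂ = (-1.22×10^-6) + (-4.58×10^-6) = -5.80e-6 C/m.
Gauss's law: E·2πrL = λ_enc L/ε₀.
E = 2k|λ_enc|/r = 2(8.99×10^9)(5.80e-6)/(0.0751) = 1.39×10^6 N/C.

E = 1.39×10^6 N/C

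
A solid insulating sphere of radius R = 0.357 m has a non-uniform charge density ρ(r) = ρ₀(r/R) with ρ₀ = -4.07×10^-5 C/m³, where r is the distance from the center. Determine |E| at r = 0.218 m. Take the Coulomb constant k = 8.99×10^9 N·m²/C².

|E| ≈ 1.53×10^5 V/m

By spherical symmetry E is radial; choose a Gaussian sphere of radius r = 0.218 m (r < R).
Q_enc = ∫₀^r ρ(r')·4πr'² dr' = (4πρ₀/R) ∫₀^r r'^3 dr' = 4πρ₀ r^4/(4·R) = -8.089×10^-7 C.
Applying ∮E·dA = Q_enc/ε₀ with Φ = E(4πr²):
E = k|Q_enc|/r² = (8.99×10^9)(8.089×10^-7)/(0.218)² = 1.53×10^5 N/C.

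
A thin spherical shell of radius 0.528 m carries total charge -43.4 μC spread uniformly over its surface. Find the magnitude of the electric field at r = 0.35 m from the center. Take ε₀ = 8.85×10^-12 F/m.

|E| = 0 N/C

Symmetry ⇒ E = E(r) r̂. Gaussian sphere of radius r = 0.35 m (inside the shell, r < 0.528 m).
No charge lies within this surface, so Q_enc = 0 and Gauss's law gives E·4πr² = 0 ⇒ E = 0.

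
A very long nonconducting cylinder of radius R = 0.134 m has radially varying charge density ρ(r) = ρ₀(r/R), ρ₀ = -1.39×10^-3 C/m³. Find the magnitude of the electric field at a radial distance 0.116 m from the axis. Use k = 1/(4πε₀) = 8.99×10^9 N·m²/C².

Coaxial Gaussian cylinder, radius r = 0.116 m, length L (r < R).
Integrating ρ over the cross-section to radius r: λ_enc = (2πρ₀/R) ∫₀^r r'^2 dr' = 2πρ₀ r^3/(3·R) = -3.391e-5 C/m.
Since E is radial and uniform over the curved surface, Φ = E·2πrL = Q_enc/ε₀ = λ_enc L/ε₀.
E = 2k|λ_enc|/r = 2(8.99×10^9)(3.391×10^-5)/(0.116) = 5.26e6 N/C.

|E| = 5.26×10^6 V/m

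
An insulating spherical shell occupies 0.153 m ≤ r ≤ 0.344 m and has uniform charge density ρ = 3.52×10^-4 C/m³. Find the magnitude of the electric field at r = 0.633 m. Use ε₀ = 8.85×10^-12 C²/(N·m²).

Symmetry ⇒ E = E(r) r̂. Gaussian sphere of radius r = 0.633 m (r > 0.344 m, enclosing the whole shell).
Q_enc = ρ·(4π/3)(b³ − a³) = (3.52×10^-4)·(4π/3)·((0.344)³ − (0.153)³) = 5.474×10^-5 C.
By Gauss's law, ∮E·dA = E·4πr² = Q_enc/ε₀.
E = |Q_enc|/(4πε₀r²) = (5.474e-5)/(4π·8.85×10^-12·(0.633)²) = 1.23e6 N/C.

E = 1.23×10^6 N/C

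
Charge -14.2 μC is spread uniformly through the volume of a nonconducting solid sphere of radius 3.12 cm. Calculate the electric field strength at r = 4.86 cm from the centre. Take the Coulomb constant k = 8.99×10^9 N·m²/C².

E = 5.40×10^7 V/m

Symmetry ⇒ E = E(r) r̂. Gaussian sphere of radius r = 4.86 cm (r > R, so the entire charge is enclosed).
Q_enc = -14.2 μC = -1.42×10^-5 C.
By Gauss's law, ∮E·dA = E·4πr² = Q_enc/ε₀.
E = k|Q_enc|/r² = (8.99×10^9)(1.42×10^-5)/(0.0486)² = 5.40×10^7 N/C.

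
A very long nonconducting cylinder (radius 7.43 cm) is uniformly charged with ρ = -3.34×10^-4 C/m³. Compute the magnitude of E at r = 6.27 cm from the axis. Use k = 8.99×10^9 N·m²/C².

By cylindrical symmetry E is radial; use a coaxial Gaussian cylinder of radius 6.27 cm and length L (r < R).
Charge inside radius r per length L is ρ·πr²·L, so λ_enc = ρπr² = -4.125×10^-6 C/m.
Gauss's law: E·2πrL = λ_enc L/ε₀.
E = 2k|λ_enc|/r = 2(8.99×10^9)(4.125e-6)/(0.0627) = 1.18×10^6 N/C.

E = 1.18×10^6 N/C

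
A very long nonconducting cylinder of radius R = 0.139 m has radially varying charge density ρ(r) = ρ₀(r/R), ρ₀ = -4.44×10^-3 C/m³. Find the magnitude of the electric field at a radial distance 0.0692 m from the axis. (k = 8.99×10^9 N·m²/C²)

Choose a coaxial cylinder of radius r = 0.0692 m (arbitrary length L) as the Gaussian surface (r < R).
Integrating ρ over the cross-section to radius r: λ_enc = (2πρ₀/R) ∫₀^r r'^2 dr' = 2πρ₀ r^3/(3·R) = -2.217×10^-5 C/m.
By Gauss's law (flux through the curved wall only), E·2πrL = λ_enc L/ε₀.
E = 2k|λ_enc|/r = 2(8.99×10^9)(2.217×10^-5)/(0.0692) = 5.76e6 N/C.

E ≈ 5.76e6 N/C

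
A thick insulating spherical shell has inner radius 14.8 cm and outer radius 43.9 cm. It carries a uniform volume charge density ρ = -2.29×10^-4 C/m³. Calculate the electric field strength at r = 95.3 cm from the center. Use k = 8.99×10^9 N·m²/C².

Use a concentric Gaussian sphere at r = 95.3 cm (r > 43.9 cm, enclosing the whole shell).
Q_enc = ρ·(4π/3)(b³ − a³) = (-2.29e-4)·(4π/3)·((0.439)³ − (0.148)³) = -7.805e-5 C.
Since E is radial and uniform over the Gaussian sphere, Φ = E·4πr² = Q_enc/ε₀.
E = k|Q_enc|/r² = (8.99×10^9)(7.805×10^-5)/(0.953)² = 7.73×10^5 N/C.

|E| ≈ 7.73×10^5 N/C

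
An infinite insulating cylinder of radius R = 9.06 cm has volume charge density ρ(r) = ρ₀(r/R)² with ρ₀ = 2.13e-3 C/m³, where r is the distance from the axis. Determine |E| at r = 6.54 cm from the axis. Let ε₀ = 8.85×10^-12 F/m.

E = 2.05×10^6 V/m

Choose a coaxial cylinder of radius r = 6.54 cm (arbitrary length L) as the Gaussian surface (r < R).
λ_enc = ∫₀^r ρ(r')·2πr' dr' = (2πρ₀/R²)·r^4/4 = 7.457×10^-6 C/m.
By Gauss's law (flux through the curved wall only), E·2πrL = λ_enc L/ε₀.
E = |λ_enc|/(2πε₀r) = (7.457×10^-6)/(2π·8.85×10^-12·0.0654) = 2.05×10^6 N/C.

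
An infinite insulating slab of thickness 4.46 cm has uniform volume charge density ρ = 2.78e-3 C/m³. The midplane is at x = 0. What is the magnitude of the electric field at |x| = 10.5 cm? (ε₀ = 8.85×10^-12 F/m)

E ≈ 7.00×10^6 N/C

The point |x| = 10.5 cm lies outside the slab (half-thickness 0.0223 m). A symmetric pillbox spanning the full slab encloses Q_enc = ρ·d·A.
Flux = 2EA ⇒ E = |ρ|d/(2ε₀), independent of distance outside.
E = (2.78e-3)(0.0446)/(2·8.85×10^-12) = 7.00×10^6 N/C.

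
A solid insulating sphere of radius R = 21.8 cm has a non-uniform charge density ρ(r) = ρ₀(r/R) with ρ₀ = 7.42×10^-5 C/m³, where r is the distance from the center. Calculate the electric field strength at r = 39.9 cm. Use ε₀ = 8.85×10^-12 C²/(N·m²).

Symmetry ⇒ E = E(r) r̂. Gaussian sphere of radius r = 39.9 cm (r > R, all charge enclosed).
Q_enc = 4π ∫₀^R ρ₀(r'/R)^1 r'² dr' = 4πρ₀R³/4 = 2.415×10^-6 C.
Applying ∮E·dA = Q_enc/ε₀ with Φ = E(4πr²):
E = |Q_enc|/(4πε₀r²) = (2.415×10^-6)/(4π·8.85×10^-12·(0.399)²) = 1.36×10^5 N/C.

|E| = 1.36×10^5 N/C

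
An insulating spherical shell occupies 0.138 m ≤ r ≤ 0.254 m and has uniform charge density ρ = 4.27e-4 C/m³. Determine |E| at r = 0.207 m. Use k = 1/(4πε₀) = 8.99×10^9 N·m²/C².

|E| = 2.34×10^6 N/C

Symmetry ⇒ E = E(r) r̂. Gaussian sphere of radius r = 0.207 m (within the shell material, 0.138 m < r < 0.254 m).
Enclosed charge is the volume from a to r: Q_enc = (4π/3)ρ(r³ − a³) = 1.116×10^-5 C.
Since E is radial and uniform over the Gaussian sphere, Φ = E·4πr² = Q_enc/ε₀.
E = k|Q_enc|/r² = (8.99×10^9)(1.116×10^-5)/(0.207)² = 2.34×10^6 N/C.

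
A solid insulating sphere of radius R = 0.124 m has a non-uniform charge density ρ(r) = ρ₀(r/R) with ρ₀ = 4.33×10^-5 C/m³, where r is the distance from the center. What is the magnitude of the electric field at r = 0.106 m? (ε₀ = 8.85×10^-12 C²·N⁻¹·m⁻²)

|E| = 1.11×10^5 N/C

Symmetry ⇒ E = E(r) r̂. Gaussian sphere of radius r = 0.106 m (r < R).
Integrate the density: Q_enc = 4π ∫₀^r ρ₀(r'/R)^1 r'² dr' = 4πρ₀ r^4/(4·R) = 1.385×10^-7 C.
Gauss's law: E·4πr² = Q_enc/ε₀.
E = |Q_enc|/(4πε₀r²) = (1.385e-7)/(4π·8.85×10^-12·(0.106)²) = 1.11×10^5 N/C.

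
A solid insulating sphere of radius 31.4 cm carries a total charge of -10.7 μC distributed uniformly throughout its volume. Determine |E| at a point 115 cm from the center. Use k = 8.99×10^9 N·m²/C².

By spherical symmetry E is radial; choose a Gaussian sphere of radius r = 115 cm (r > R, so the entire charge is enclosed).
Q_enc = -10.7 μC = -1.07e-5 C.
Gauss's law: E·4πr² = Q_enc/ε₀.
E = k|Q_enc|/r² = (8.99×10^9)(1.07e-5)/(1.15)² = 7.27×10^4 N/C.

|E| = 7.27×10^4 N/C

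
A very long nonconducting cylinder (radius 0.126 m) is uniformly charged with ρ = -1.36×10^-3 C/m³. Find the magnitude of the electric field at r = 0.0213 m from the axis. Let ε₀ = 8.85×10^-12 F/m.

|E| = 1.64×10^6 N/C

By cylindrical symmetry E is radial; use a coaxial Gaussian cylinder of radius 0.0213 m and length L (r < R).
Enclosed charge per unit length: λ_enc = ρ·πr² = (-1.36×10^-3)π(0.0213)² = -1.938e-6 C/m.
Gauss's law: E·2πrL = λ_enc L/ε₀.
E = |λ_enc|/(2πε₀r) = (1.938e-6)/(2π·8.85×10^-12·0.0213) = 1.64e6 N/C.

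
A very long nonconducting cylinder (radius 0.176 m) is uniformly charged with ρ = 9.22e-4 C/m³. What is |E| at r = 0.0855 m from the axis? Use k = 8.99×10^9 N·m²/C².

Coaxial Gaussian cylinder, radius r = 0.0855 m, length L (r < R).
Enclosed charge per unit length: λ_enc = ρ·πr² = (9.22e-4)π(0.0855)² = 2.117e-5 C/m.
Since E is radial and uniform over the curved surface, Φ = E·2πrL = Q_enc/ε₀ = λ_enc L/ε₀.
E = 2k|λ_enc|/r = 2(8.99×10^9)(2.117×10^-5)/(0.0855) = 4.45×10^6 N/C.

|E| ≈ 4.45e6 N/C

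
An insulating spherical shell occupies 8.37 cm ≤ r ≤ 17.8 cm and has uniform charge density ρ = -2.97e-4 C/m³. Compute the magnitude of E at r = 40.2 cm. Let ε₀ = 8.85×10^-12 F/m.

Symmetry ⇒ E = E(r) r̂. Gaussian sphere of radius r = 40.2 cm (r > 17.8 cm, enclosing the whole shell).
Q_enc = ρ·(4π/3)(b³ − a³) = (-2.97×10^-4)·(4π/3)·((0.178)³ − (0.0837)³) = -6.287×10^-6 C.
Since E is radial and uniform over the Gaussian sphere, Φ = E·4πr² = Q_enc/ε₀.
E = |Q_enc|/(4πε₀r²) = (6.287e-6)/(4π·8.85×10^-12·(0.402)²) = 3.50×10^5 N/C.

3.50e5 N/C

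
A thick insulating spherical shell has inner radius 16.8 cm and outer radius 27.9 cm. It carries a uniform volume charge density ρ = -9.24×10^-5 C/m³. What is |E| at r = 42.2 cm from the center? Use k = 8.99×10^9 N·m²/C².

Use a concentric Gaussian sphere at r = 42.2 cm (r > 27.9 cm, enclosing the whole shell).
Q_enc = ρ·(4π/3)(b³ − a³) = (-9.24×10^-5)·(4π/3)·((0.279)³ − (0.168)³) = -6.57×10^-6 C.
Since E is radial and uniform over the Gaussian sphere, Φ = E·4πr² = Q_enc/ε₀.
E = k|Q_enc|/r² = (8.99×10^9)(6.57×10^-6)/(0.422)² = 3.32e5 N/C.

|E| = 3.32×10^5 N/C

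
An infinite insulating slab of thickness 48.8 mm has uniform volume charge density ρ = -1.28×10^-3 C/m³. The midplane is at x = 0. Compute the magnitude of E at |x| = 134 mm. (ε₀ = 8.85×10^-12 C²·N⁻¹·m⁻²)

3.53e6 N/C

The point |x| = 134 mm lies outside the slab (half-thickness 0.0244 m). A symmetric pillbox spanning the full slab encloses Q_enc = ρ·d·A.
Flux = 2EA ⇒ E = |ρ|d/(2ε₀), independent of distance outside.
E = (1.28×10^-3)(0.0488)/(2·8.85×10^-12) = 3.53×10^6 N/C.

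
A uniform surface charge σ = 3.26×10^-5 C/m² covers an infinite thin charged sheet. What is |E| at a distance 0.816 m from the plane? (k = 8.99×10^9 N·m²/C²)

|E| = 1.84×10^6 N/C

The symmetry is planar: E is normal to the sheet and the same magnitude on both sides. Take a pillbox straddling the sheet with end-cap area A.
Flux Φ = 2EA and Q_enc = σA, so 2EA = σA/ε₀ ⇒ E = |σ|/(2ε₀), independent of distance.
E = 2πk|σ| = 2π(8.99×10^9)(3.26e-5) = 1.84×10^6 N/C.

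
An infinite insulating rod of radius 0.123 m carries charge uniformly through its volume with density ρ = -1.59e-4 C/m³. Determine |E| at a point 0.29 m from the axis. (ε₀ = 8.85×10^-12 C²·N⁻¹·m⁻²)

E = 4.69×10^5 N/C

Coaxial Gaussian cylinder, radius r = 0.29 m, length L (r > 0.123 m, full cross-section enclosed).
λ_enc = ρ·πR² = (-1.59e-4)π(0.123)² = -7.557e-6 C/m.
Since E is radial and uniform over the curved surface, Φ = E·2πrL = Q_enc/ε₀ = λ_enc L/ε₀.
E = |λ_enc|/(2πε₀r) = (7.557×10^-6)/(2π·8.85×10^-12·0.29) = 4.69×10^5 N/C.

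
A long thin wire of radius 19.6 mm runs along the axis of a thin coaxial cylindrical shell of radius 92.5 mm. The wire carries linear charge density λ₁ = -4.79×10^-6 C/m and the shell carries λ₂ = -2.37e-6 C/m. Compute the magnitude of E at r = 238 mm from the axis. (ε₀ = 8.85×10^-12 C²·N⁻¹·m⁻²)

Take a coaxial cylindrical Gaussian surface of radius r = 238 mm and length L (r > 92.5 mm, enclosing both).
λ_enc = λ₁ + λ₂ = (-4.79e-6) + (-2.37×10^-6) = -7.16e-6 C/m.
Gauss's law: E·2πrL = λ_enc L/ε₀.
E = |λ_enc|/(2πε₀r) = (7.16×10^-6)/(2π·8.85×10^-12·0.238) = 5.41×10^5 N/C.

|E| ≈ 5.41e5 N/C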